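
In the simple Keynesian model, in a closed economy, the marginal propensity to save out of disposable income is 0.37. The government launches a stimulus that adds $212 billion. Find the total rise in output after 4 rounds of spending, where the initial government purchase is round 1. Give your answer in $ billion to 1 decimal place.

$482.7 billion

MPC = 1 − MPS = 1 − 0.37 = 0.63.
Round 1 adds ΔG = $212 billion; each later round is MPC = 0.63 times the previous.
After 4 rounds: 212 + 133.56 + 84.1428 + 53.009964 = ΔG·(1 − c^4)/(1 − c) = 212 × (1 − 0.15752961)/0.37 ≈ $482.7 billion.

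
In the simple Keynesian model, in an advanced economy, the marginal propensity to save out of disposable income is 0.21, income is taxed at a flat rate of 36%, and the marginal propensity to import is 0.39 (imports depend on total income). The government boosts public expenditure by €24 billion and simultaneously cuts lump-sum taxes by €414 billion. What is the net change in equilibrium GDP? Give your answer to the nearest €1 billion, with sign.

+€397 billion

MPC = 1 − MPS = 1 − 0.21 = 0.79.
Expenditure multiplier = 1/(1 − c(1−t) + m) = 1/(1 − 0.79×0.64 + 0.39) = 1/0.8844 ≈ 1.131.
ΔG contributes k·ΔG = (+€24 billion) / 0.8844 ≈ +€27.1 billion.
ΔT of −€414 billion changes first-round spending by −c·ΔT = +€327.06 billion, contributing k·(−c·ΔT) = (+€327.06 billion) / 0.8844 ≈ +€369.8 billion.
Net ΔY = k(ΔG − c·ΔT) = (+€351.06 billion) / 0.8844 ≈ +€397 billion.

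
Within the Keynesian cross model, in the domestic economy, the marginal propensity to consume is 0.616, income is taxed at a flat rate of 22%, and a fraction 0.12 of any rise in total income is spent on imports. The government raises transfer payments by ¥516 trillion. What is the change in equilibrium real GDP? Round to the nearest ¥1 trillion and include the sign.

The transfer change shifts disposable income by +¥516 trillion, so first-round consumption changes by c·ΔTR = 0.616 × (+¥516 trillion) = +¥317.856 trillion.
Expenditure multiplier = 1/(1 − c(1−t) + m) = 1/(1 − 0.616×0.78 + 0.12) = 1/0.63952 ≈ 1.564.
The transfer multiplier is c × k ≈ 0.963, so ΔY = k × (c·ΔTR) = (+¥317.856 trillion) / 0.63952 ≈ +¥497 trillion.

+¥497 trillion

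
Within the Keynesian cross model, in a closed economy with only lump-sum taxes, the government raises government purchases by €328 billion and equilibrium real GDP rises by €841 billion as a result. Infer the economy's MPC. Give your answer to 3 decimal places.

0.610

Implied spending multiplier k = ΔY/ΔG = 841/328 ≈ 2.564.
Since k = 1/(1 − MPC), MPC = 1 − 1/k = 1 − ΔG/ΔY = 1 − 328/841 ≈ 0.610.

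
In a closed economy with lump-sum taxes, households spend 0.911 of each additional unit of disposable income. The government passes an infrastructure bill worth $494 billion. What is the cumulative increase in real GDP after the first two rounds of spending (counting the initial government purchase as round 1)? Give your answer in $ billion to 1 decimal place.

Round 1 adds ΔG = $494 billion; each later round is MPC = 0.911 times the previous.
After 2 rounds: 494 + 450.034 = ΔG·(1 − c^2)/(1 − c) = 494 × (1 − 0.829921)/0.089 ≈ $944 billion.

$944.0 billion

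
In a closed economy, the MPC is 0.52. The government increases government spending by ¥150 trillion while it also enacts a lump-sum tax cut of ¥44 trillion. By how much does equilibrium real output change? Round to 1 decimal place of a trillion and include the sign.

+¥360.2 trillion

Expenditure multiplier = 1/(1 − MPC) = 1/(1 − 0.52) = 1/0.48 ≈ 2.083.
ΔG contributes k·ΔG = (+¥150 trillion) / 0.48 = +¥312.5 trillion.
ΔT of −¥44 trillion changes first-round spending by −c·ΔT = +¥22.88 trillion, contributing k·(−c·ΔT) = (+¥22.88 trillion) / 0.48 ≈ +¥47.7 trillion.
Net ΔY = k(ΔG − c·ΔT) = (+¥172.88 trillion) / 0.48 ≈ +¥360.2 trillion.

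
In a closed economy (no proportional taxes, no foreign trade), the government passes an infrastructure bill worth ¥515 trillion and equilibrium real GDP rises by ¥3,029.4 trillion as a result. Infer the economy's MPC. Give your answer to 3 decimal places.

Implied spending multiplier k = ΔY/ΔG = 3,029.4/515 ≈ 5.8823.
Since k = 1/(1 − MPC), MPC = 1 − 1/k = 1 − ΔG/ΔY = 1 − 515/3,029.4 ≈ 0.830.

0.830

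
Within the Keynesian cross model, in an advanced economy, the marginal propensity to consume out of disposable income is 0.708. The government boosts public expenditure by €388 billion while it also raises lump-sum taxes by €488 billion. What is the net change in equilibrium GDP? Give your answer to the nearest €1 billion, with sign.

Expenditure multiplier = 1/(1 − MPC) = 1/(1 − 0.708) = 1/0.292 ≈ 3.425.
ΔG contributes k·ΔG = (+€388 billion) / 0.292 ≈ +€1,328.8 billion.
ΔT of +€488 billion changes first-round spending by −c·ΔT = −€345.504 billion, contributing k·(−c·ΔT) = (−€345.504 billion) / 0.292 ≈ −€1,183.2 billion.
Net ΔY = k(ΔG − c·ΔT) = (+€42.496 billion) / 0.292 ≈ +€146 billion.

+€146 billion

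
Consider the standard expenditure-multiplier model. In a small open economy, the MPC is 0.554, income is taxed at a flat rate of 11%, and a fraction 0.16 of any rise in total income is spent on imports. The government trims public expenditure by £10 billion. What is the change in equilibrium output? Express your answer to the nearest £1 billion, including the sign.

Government-spending multiplier = 1/(1 − c(1−t) + m) = 1/(1 − 0.554×0.89 + 0.16) = 1/0.66694 ≈ 1.499.
ΔY = k × ΔG = (−£10 billion) / 0.66694 ≈ −£15 billion.

−£15 billion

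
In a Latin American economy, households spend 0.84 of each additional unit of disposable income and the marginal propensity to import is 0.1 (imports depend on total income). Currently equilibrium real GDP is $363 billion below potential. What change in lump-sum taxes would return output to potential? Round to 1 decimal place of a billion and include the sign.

Spending multiplier = 1/(1 − c + m) = 1/(1 − 0.84 + 0.1) = 1/0.26 ≈ 3.846.
Tax multiplier = −c·k = −0.84/0.26 ≈ −3.231. Need ΔY = +$363 billion, so ΔT = ΔY/(−c·k) = −(+$363 billion) × 0.26 / 0.84 ≈ −$112.4 billion.
The government should cut lump-sum taxes by $112.4 billion.

−$112.4 billion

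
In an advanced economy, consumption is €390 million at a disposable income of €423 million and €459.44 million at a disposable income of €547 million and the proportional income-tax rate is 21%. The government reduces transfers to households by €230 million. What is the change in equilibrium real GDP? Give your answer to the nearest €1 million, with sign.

MPC = ΔC/ΔYd = (459.44 − 390)/(547 − 423) = 69.44/124 = 0.56.
The transfer change shifts disposable income by −€230 million, so first-round consumption changes by c·ΔTR = 0.56 × (−€230 million) = −€128.8 million.
Expenditure multiplier = 1/(1 − c(1−t)) = 1/(1 − 0.56×0.79) = 1/0.5576 ≈ 1.793.
The transfer multiplier is c × k ≈ 1.004, so ΔY = k × (c·ΔTR) = (−€128.8 million) / 0.5576 ≈ −€231 million.

−€231 million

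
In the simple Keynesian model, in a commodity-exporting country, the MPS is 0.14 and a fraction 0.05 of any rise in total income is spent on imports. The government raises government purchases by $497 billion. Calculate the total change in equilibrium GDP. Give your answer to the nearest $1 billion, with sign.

+$2,616 billion

MPC = 1 − MPS = 1 − 0.14 = 0.86.
Spending multiplier = 1/(1 − c + m) = 1/(1 − 0.86 + 0.05) = 1/0.19 ≈ 5.263.
ΔY = k × ΔG = (+$497 billion) / 0.19 ≈ +$2,616 billion.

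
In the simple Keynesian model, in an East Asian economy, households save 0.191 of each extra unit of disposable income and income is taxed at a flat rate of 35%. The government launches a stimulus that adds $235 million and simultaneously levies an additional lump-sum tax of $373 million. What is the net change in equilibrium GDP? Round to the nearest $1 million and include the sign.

−$141 million

MPC = 1 − MPS = 1 − 0.191 = 0.809.
Expenditure multiplier = 1/(1 − c(1−t)) = 1/(1 − 0.809×0.65) = 1/0.47415 ≈ 2.109.
ΔG contributes k·ΔG = (+$235 million) / 0.47415 ≈ +$495.6 million.
ΔT of +$373 million changes first-round spending by −c·ΔT = −$301.757 million, contributing k·(−c·ΔT) = (−$301.757 million) / 0.47415 ≈ −$636.4 million.
Net ΔY = k(ΔG − c·ΔT) = (−$66.757 million) / 0.47415 ≈ −$141 million.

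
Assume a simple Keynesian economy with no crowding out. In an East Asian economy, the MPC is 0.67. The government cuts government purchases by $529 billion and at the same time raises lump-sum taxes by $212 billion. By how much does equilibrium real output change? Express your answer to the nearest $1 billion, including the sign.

Expenditure multiplier = 1/(1 − MPC) = 1/(1 − 0.67) = 1/0.33 ≈ 3.03.
ΔG contributes k·ΔG = (−$529 billion) / 0.33 ≈ −$1,603 billion.
ΔT of +$212 billion changes first-round spending by −c·ΔT = −$142.04 billion, contributing k·(−c·ΔT) = (−$142.04 billion) / 0.33 ≈ −$430.4 billion.
Net ΔY = k(ΔG − c·ΔT) = (−$671.04 billion) / 0.33 ≈ −$2,033 billion.

−$2,033 billion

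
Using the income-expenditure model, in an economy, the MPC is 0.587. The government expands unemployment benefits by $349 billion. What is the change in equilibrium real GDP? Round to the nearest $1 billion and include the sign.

The transfer change shifts disposable income by +$349 billion, so first-round consumption changes by c·ΔTR = 0.587 × (+$349 billion) = +$204.863 billion.
Expenditure multiplier = 1/(1 − MPC) = 1/(1 − 0.587) = 1/0.413 ≈ 2.421.
The transfer multiplier is c × k ≈ 1.421, so ΔY = k × (c·ΔTR) = (+$204.863 billion) / 0.413 ≈ +$496 billion.

+$496 billion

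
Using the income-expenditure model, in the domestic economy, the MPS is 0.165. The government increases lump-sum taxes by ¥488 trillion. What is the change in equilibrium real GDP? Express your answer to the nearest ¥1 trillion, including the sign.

−¥2,470 trillion

MPC = 1 − MPS = 1 − 0.165 = 0.835.
A lump-sum tax change of +¥488 trillion shifts disposable income by −¥488 trillion; first-round consumption changes by −c × ΔT = −0.835 × (+¥488 trillion) = −¥407.48 trillion.
Expenditure multiplier = 1/(1 − MPC) = 1/(1 − 0.835) = 1/0.165 ≈ 6.061.
The tax multiplier is −c × k ≈ −5.061, so ΔY = k × (−c·ΔT) = (−¥407.48 trillion) / 0.165 ≈ −¥2,470 trillion.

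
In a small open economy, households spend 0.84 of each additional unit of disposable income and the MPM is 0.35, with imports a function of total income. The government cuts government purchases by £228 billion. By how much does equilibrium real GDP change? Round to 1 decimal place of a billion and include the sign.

Expenditure multiplier = 1/(1 − c + m) = 1/(1 − 0.84 + 0.35) = 1/0.51 ≈ 1.961.
ΔY = k × ΔG = (−£228 billion) / 0.51 ≈ −£447.1 billion.

−£447.1 billion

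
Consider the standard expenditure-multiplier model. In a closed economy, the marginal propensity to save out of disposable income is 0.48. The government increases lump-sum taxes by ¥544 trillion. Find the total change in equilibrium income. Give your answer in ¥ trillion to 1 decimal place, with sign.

MPC = 1 − MPS = 1 − 0.48 = 0.52.
A lump-sum tax change of +¥544 trillion shifts disposable income by −¥544 trillion; first-round consumption changes by −c × ΔT = −0.52 × (+¥544 trillion) = −¥282.88 trillion.
Expenditure multiplier = 1/(1 − MPC) = 1/(1 − 0.52) = 1/0.48 ≈ 2.083.
The tax multiplier is −c × k ≈ −1.083, so ΔY = k × (−c·ΔT) = (−¥282.88 trillion) / 0.48 ≈ −¥589.3 trillion.

−¥589.3 trillion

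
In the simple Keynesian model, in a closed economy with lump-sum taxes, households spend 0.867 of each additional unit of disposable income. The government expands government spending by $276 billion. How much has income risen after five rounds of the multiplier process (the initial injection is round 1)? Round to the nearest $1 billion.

Round 1 adds ΔG = $276 billion; each later round is MPC = 0.867 times the previous.
After 5 rounds: 276 + 239.292 + 207.466164 + 179.873164188 + 155.950033350996 = ΔG·(1 − c^5)/(1 − c) = 276 × (1 − 0.489886517809107)/0.133 ≈ $1,059 billion.

$1,059 billion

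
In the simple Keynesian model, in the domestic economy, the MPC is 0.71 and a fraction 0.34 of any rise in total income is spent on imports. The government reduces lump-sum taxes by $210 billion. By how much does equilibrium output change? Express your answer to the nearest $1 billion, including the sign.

+$237 billion

A lump-sum tax change of −$210 billion shifts disposable income by +$210 billion; first-round consumption changes by −c × ΔT = −0.71 × (−$210 billion) = +$149.1 billion.
Expenditure multiplier = 1/(1 − c + m) = 1/(1 − 0.71 + 0.34) = 1/0.63 ≈ 1.587.
The tax multiplier is −c × k ≈ −1.127, so ΔY = k × (−c·ΔT) = (+$149.1 billion) / 0.63 ≈ +$237 billion.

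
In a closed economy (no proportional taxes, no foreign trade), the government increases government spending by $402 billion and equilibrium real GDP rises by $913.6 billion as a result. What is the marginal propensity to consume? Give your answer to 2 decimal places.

0.56

Implied spending multiplier k = ΔY/ΔG = 913.6/402 ≈ 2.2726.
Since k = 1/(1 − MPC), MPC = 1 − 1/k = 1 − ΔG/ΔY = 1 − 402/913.6 ≈ 0.56.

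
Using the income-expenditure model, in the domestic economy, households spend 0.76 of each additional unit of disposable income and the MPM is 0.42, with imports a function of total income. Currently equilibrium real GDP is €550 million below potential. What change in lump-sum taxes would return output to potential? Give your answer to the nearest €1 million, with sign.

−€478 million

Spending multiplier = 1/(1 − c + m) = 1/(1 − 0.76 + 0.42) = 1/0.66 ≈ 1.515.
Tax multiplier = −c·k = −0.76/0.66 ≈ −1.152. Need ΔY = +€550 million, so ΔT = ΔY/(−c·k) = −(+€550 million) × 0.66 / 0.76 ≈ −€478 million.
The government should cut lump-sum taxes by €478 million.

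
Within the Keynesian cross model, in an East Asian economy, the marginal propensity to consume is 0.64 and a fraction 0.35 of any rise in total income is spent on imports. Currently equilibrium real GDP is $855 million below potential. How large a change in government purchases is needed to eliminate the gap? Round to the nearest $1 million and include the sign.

Spending multiplier = 1/(1 − c + m) = 1/(1 − 0.64 + 0.35) = 1/0.71 ≈ 1.408.
Need ΔY = +$855 million, so ΔG = ΔY/k = (+$855 million) × 0.71 ≈ +$607 million.
The government should increase government purchases by $607 million.

+$607 million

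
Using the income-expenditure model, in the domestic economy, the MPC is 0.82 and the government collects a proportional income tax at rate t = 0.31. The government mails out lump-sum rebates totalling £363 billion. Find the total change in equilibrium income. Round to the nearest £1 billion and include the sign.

A lump-sum tax change of −£363 billion shifts disposable income by +£363 billion; first-round consumption changes by −c × ΔT = −0.82 × (−£363 billion) = +£297.66 billion.
Expenditure multiplier = 1/(1 − c(1−t)) = 1/(1 − 0.82×0.69) = 1/0.4342 ≈ 2.303.
The tax multiplier is −c × k ≈ −1.889, so ΔY = k × (−c·ΔT) = (+£297.66 billion) / 0.4342 ≈ +£686 billion.

+£686 billion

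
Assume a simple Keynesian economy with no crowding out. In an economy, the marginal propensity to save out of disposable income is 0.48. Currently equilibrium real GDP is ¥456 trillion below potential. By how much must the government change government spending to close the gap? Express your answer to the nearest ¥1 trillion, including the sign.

MPC = 1 − MPS = 1 − 0.48 = 0.52.
Spending multiplier = 1/(1 − MPC) = 1/(1 − 0.52) = 1/0.48 ≈ 2.083.
Need ΔY = +¥456 trillion, so ΔG = ΔY/k = (+¥456 trillion) × 0.48 ≈ +¥219 trillion.
The government should increase government spending by ¥219 trillion.

+¥219 trillion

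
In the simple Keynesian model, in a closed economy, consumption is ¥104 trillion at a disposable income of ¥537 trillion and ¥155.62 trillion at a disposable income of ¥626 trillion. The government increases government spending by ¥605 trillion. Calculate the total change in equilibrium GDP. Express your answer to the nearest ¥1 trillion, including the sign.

+¥1,440 trillion

MPC = ΔC/ΔYd = (155.62 − 104)/(626 − 537) = 51.62/89 = 0.58.
Government-spending multiplier = 1/(1 − MPC) = 1/(1 − 0.58) = 1/0.42 ≈ 2.381.
ΔY = k × ΔG = (+¥605 trillion) / 0.42 ≈ +¥1,440 trillion.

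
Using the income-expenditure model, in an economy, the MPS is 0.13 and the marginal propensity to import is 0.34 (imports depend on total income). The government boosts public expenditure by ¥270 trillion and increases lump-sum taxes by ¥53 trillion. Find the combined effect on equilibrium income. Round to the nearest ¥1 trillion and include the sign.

MPC = 1 − MPS = 1 − 0.13 = 0.87.
Expenditure multiplier = 1/(1 − c + m) = 1/(1 − 0.87 + 0.34) = 1/0.47 ≈ 2.128.
ΔG contributes k·ΔG = (+¥270 trillion) / 0.47 ≈ +¥574.5 trillion.
ΔT of +¥53 trillion changes first-round spending by −c·ΔT = −¥46.11 trillion, contributing k·(−c·ΔT) = (−¥46.11 trillion) / 0.47 ≈ −¥98.1 trillion.
Net ΔY = k(ΔG − c·ΔT) = (+¥223.89 trillion) / 0.47 ≈ +¥476 trillion.

+¥476 trillion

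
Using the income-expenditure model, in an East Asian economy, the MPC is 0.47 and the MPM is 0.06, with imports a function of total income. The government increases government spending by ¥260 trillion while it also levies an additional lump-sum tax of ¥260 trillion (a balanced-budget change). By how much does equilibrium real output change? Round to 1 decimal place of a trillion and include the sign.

Expenditure multiplier = 1/(1 − c + m) = 1/(1 − 0.47 + 0.06) = 1/0.59 ≈ 1.695.
ΔG contributes k·ΔG = (+¥260 trillion) / 0.59 ≈ +¥440.7 trillion.
ΔT of +¥260 trillion changes first-round spending by −c·ΔT = −¥122.2 trillion, contributing k·(−c·ΔT) = (−¥122.2 trillion) / 0.59 ≈ −¥207.1 trillion.
Net ΔY = k(ΔG − c·ΔT) = (+¥137.8 trillion) / 0.59 ≈ +¥233.6 trillion.

+¥233.6 trillion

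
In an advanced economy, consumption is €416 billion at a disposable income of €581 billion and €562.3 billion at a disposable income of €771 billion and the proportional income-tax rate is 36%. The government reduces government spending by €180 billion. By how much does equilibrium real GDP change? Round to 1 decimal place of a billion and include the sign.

−€354.9 billion

MPC = ΔC/ΔYd = (562.3 − 416)/(771 − 581) = 146.3/190 = 0.77.
Government-spending multiplier = 1/(1 − c(1−t)) = 1/(1 − 0.77×0.64) = 1/0.5072 ≈ 1.972.
ΔY = k × ΔG = (−€180 billion) / 0.5072 ≈ −€354.9 billion.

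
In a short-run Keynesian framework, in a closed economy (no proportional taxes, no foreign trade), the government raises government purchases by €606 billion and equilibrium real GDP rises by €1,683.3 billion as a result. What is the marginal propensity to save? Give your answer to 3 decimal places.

0.360

Implied spending multiplier k = ΔY/ΔG = 1,683.3/606 ≈ 2.7777.
Since k = 1/(1 − MPC), MPC = 1 − 1/k = 1 − ΔG/ΔY = 1 − 606/1,683.3 ≈ 0.640.
MPS = 1 − MPC = 0.360.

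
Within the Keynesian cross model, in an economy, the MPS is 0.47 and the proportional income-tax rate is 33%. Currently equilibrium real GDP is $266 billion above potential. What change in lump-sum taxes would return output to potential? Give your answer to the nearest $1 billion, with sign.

+$324 billion

MPC = 1 − MPS = 1 − 0.47 = 0.53.
Spending multiplier = 1/(1 − c(1−t)) = 1/(1 − 0.53×0.67) = 1/0.6449 ≈ 1.551.
Tax multiplier = −c·k = −0.53/0.6449 ≈ −0.822. Need ΔY = −$266 billion, so ΔT = ΔY/(−c·k) = −(−$266 billion) × 0.6449 / 0.53 ≈ +$324 billion.
The government should raise lump-sum taxes by $324 billion.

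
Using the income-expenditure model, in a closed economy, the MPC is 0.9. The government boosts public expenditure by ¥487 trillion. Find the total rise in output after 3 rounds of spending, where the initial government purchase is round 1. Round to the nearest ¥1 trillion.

Round 1 adds ΔG = ¥487 trillion; each later round is MPC = 0.9 times the previous.
After 3 rounds: 487 + 438.3 + 394.47 = ΔG·(1 − c^3)/(1 − c) = 487 × (1 − 0.729)/0.1 ≈ ¥1,320 trillion.

¥1,320 trillion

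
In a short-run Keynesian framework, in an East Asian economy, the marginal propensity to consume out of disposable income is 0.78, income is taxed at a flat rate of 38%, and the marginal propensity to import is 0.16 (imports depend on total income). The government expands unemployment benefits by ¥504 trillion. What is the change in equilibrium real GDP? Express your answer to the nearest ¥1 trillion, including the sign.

The transfer change shifts disposable income by +¥504 trillion, so first-round consumption changes by c·ΔTR = 0.78 × (+¥504 trillion) = +¥393.12 trillion.
Expenditure multiplier = 1/(1 − c(1−t) + m) = 1/(1 − 0.78×0.62 + 0.16) = 1/0.6764 ≈ 1.478.
The transfer multiplier is c × k ≈ 1.153, so ΔY = k × (c·ΔTR) = (+¥393.12 trillion) / 0.6764 ≈ +¥581 trillion.

+¥581 trillion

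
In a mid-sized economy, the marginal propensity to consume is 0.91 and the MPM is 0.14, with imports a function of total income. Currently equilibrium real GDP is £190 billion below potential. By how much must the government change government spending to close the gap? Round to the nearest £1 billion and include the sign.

Spending multiplier = 1/(1 − c + m) = 1/(1 − 0.91 + 0.14) = 1/0.23 ≈ 4.348.
Need ΔY = +£190 billion, so ΔG = ΔY/k = (+£190 billion) × 0.23 ≈ +£44 billion.
The government should increase government spending by £44 billion.

+£44 billion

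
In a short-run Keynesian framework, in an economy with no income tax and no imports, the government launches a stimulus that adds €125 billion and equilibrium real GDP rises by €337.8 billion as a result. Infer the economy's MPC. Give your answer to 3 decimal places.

Implied spending multiplier k = ΔY/ΔG = 337.8/125 = 2.7024.
Since k = 1/(1 − MPC), MPC = 1 − 1/k = 1 − ΔG/ΔY = 1 − 125/337.8 ≈ 0.630.

0.630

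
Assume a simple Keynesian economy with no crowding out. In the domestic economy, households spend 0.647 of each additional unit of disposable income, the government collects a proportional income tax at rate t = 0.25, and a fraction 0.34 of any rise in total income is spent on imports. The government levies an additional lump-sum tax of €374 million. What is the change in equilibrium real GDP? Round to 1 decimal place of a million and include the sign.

−€283.1 million

A lump-sum tax change of +€374 million shifts disposable income by −€374 million; first-round consumption changes by −c × ΔT = −0.647 × (+€374 million) = −€241.978 million.
Expenditure multiplier = 1/(1 − c(1−t) + m) = 1/(1 − 0.647×0.75 + 0.34) = 1/0.85475 ≈ 1.17.
The tax multiplier is −c × k ≈ −0.757, so ΔY = k × (−c·ΔT) = (−€241.978 million) / 0.85475 ≈ −€283.1 million.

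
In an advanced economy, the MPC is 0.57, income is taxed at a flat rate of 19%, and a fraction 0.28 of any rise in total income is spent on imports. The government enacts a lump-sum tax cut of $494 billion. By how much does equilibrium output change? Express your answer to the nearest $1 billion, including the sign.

A lump-sum tax change of −$494 billion shifts disposable income by +$494 billion; first-round consumption changes by −c × ΔT = −0.57 × (−$494 billion) = +$281.58 billion.
Expenditure multiplier = 1/(1 − c(1−t) + m) = 1/(1 − 0.57×0.81 + 0.28) = 1/0.8183 ≈ 1.222.
The tax multiplier is −c × k ≈ −0.697, so ΔY = k × (−c·ΔT) = (+$281.58 billion) / 0.8183 ≈ +$344 billion.

+$344 billion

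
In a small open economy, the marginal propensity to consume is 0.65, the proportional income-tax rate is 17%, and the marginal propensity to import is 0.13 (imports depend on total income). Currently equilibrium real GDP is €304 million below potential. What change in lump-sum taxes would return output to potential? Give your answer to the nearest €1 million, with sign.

Spending multiplier = 1/(1 − c(1−t) + m) = 1/(1 − 0.65×0.83 + 0.13) = 1/0.5905 ≈ 1.693.
Tax multiplier = −c·k = −0.65/0.5905 ≈ −1.101. Need ΔY = +€304 million, so ΔT = ΔY/(−c·k) = −(+€304 million) × 0.5905 / 0.65 ≈ −€276 million.
The government should cut lump-sum taxes by €276 million.

−€276 million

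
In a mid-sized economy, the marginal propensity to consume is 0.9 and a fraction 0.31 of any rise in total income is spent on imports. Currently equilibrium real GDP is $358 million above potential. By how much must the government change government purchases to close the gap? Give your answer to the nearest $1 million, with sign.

Spending multiplier = 1/(1 − c + m) = 1/(1 − 0.9 + 0.31) = 1/0.41 ≈ 2.439.
Need ΔY = −$358 million, so ΔG = ΔY/k = (−$358 million) × 0.41 ≈ −$147 million.
The government should cut government purchases by $147 million.

−$147 million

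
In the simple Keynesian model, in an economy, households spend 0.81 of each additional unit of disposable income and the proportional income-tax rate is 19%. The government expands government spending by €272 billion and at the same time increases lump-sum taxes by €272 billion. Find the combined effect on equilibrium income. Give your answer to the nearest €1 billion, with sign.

Expenditure multiplier = 1/(1 − c(1−t)) = 1/(1 − 0.81×0.81) = 1/0.3439 ≈ 2.908.
ΔG contributes k·ΔG = (+€272 billion) / 0.3439 ≈ +€790.9 billion.
ΔT of +€272 billion changes first-round spending by −c·ΔT = −€220.32 billion, contributing k·(−c·ΔT) = (−€220.32 billion) / 0.3439 ≈ −€640.7 billion.
Net ΔY = k(ΔG − c·ΔT) = (+€51.68 billion) / 0.3439 ≈ +€150 billion.

+€150 billion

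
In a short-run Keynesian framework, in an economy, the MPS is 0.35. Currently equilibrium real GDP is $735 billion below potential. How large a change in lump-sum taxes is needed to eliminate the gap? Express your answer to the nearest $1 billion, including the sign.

MPC = 1 − MPS = 1 − 0.35 = 0.65.
Spending multiplier = 1/(1 − MPC) = 1/(1 − 0.65) = 1/0.35 ≈ 2.857.
Tax multiplier = −c·k = −0.65/0.35 ≈ −1.857. Need ΔY = +$735 billion, so ΔT = ΔY/(−c·k) = −(+$735 billion) × 0.35 / 0.65 ≈ −$396 billion.
The government should cut lump-sum taxes by $396 billion.

−$396 billion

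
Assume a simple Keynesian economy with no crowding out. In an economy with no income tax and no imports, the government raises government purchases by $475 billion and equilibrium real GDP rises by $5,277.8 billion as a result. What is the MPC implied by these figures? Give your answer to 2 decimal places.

0.91

Implied spending multiplier k = ΔY/ΔG = 5,277.8/475 ≈ 11.1112.
Since k = 1/(1 − MPC), MPC = 1 − 1/k = 1 − ΔG/ΔY = 1 − 475/5,277.8 ≈ 0.91.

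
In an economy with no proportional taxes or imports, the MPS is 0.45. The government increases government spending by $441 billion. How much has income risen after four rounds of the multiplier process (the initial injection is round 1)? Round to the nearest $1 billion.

$890 billion

MPC = 1 − MPS = 1 − 0.45 = 0.55.
Round 1 adds ΔG = $441 billion; each later round is MPC = 0.55 times the previous.
After 4 rounds: 441 + 242.55 + 133.4025 + 73.371375 = ΔG·(1 − c^4)/(1 − c) = 441 × (1 − 0.09150625)/0.45 ≈ $890 billion.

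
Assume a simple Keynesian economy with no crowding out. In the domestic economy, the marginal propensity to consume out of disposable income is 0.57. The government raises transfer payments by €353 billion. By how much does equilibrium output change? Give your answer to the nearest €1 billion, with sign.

+€468 billion

The transfer change shifts disposable income by +€353 billion, so first-round consumption changes by c·ΔTR = 0.57 × (+€353 billion) = +€201.21 billion.
Expenditure multiplier = 1/(1 − MPC) = 1/(1 − 0.57) = 1/0.43 ≈ 2.326.
The transfer multiplier is c × k ≈ 1.326, so ΔY = k × (c·ΔTR) = (+€201.21 billion) / 0.43 ≈ +€468 billion.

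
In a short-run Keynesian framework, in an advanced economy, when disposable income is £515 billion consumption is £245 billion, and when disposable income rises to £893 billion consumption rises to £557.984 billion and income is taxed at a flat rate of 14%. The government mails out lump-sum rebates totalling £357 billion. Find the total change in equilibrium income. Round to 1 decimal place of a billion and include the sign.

+£1,026.7 billion

MPC = ΔC/ΔYd = (557.984 − 245)/(893 − 515) = 312.984/378 = 0.828.
A lump-sum tax change of −£357 billion shifts disposable income by +£357 billion; first-round consumption changes by −c × ΔT = −0.828 × (−£357 billion) = +£295.596 billion.
Expenditure multiplier = 1/(1 − c(1−t)) = 1/(1 − 0.828×0.86) = 1/0.28792 ≈ 3.473.
The tax multiplier is −c × k ≈ −2.876, so ΔY = k × (−c·ΔT) = (+£295.596 billion) / 0.28792 ≈ +£1,026.7 billion.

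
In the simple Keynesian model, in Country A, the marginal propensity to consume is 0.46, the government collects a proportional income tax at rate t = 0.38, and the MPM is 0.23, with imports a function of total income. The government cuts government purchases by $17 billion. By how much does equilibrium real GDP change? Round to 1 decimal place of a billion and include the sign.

−$18.0 billion

Government-spending multiplier = 1/(1 − c(1−t) + m) = 1/(1 − 0.46×0.62 + 0.23) = 1/0.9448 ≈ 1.058.
ΔY = k × ΔG = (−$17 billion) / 0.9448 ≈ −$18 billion.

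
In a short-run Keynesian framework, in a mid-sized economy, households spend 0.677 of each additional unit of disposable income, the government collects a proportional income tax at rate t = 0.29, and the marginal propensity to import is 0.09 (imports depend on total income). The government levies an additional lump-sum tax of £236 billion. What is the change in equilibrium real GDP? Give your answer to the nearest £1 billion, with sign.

−£262 billion

A lump-sum tax change of +£236 billion shifts disposable income by −£236 billion; first-round consumption changes by −c × ΔT = −0.677 × (+£236 billion) = −£159.772 billion.
Expenditure multiplier = 1/(1 − c(1−t) + m) = 1/(1 − 0.677×0.71 + 0.09) = 1/0.60933 ≈ 1.641.
The tax multiplier is −c × k ≈ −1.111, so ΔY = k × (−c·ΔT) = (−£159.772 billion) / 0.60933 ≈ −£262 billion.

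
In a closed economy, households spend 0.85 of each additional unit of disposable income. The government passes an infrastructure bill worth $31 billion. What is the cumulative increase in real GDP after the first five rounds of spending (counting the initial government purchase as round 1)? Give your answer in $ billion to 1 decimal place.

$115.0 billion

Round 1 adds ΔG = $31 billion; each later round is MPC = 0.85 times the previous.
After 5 rounds: 31 + 26.35 + 22.3975 + 19.037875 + 16.18219375 = ΔG·(1 − c^5)/(1 − c) = 31 × (1 − 0.4437053125)/0.15 ≈ $115 billion.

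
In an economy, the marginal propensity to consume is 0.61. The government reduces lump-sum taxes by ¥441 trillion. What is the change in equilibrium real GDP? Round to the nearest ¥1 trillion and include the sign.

A lump-sum tax change of −¥441 trillion shifts disposable income by +¥441 trillion; first-round consumption changes by −c × ΔT = −0.61 × (−¥441 trillion) = +¥269.01 trillion.
Expenditure multiplier = 1/(1 − MPC) = 1/(1 − 0.61) = 1/0.39 ≈ 2.564.
The tax multiplier is −c × k ≈ −1.564, so ΔY = k × (−c·ΔT) = (+¥269.01 trillion) / 0.39 ≈ +¥690 trillion.

+¥690 trillion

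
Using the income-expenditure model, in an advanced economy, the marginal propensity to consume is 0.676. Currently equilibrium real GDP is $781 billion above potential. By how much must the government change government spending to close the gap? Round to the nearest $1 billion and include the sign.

Spending multiplier = 1/(1 − MPC) = 1/(1 − 0.676) = 1/0.324 ≈ 3.086.
Need ΔY = −$781 billion, so ΔG = ΔY/k = (−$781 billion) × 0.324 ≈ −$253 billion.
The government should cut government spending by $253 billion.

−$253 billion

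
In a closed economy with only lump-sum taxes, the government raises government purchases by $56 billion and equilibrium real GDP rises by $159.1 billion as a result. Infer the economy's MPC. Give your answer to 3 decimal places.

0.648

Implied spending multiplier k = ΔY/ΔG = 159.1/56 ≈ 2.8411.
Since k = 1/(1 − MPC), MPC = 1 − 1/k = 1 − ΔG/ΔY = 1 − 56/159.1 ≈ 0.648.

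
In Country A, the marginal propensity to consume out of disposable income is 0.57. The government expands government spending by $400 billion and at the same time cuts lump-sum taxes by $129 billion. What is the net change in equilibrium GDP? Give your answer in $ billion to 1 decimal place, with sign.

+$1,101.2 billion

Expenditure multiplier = 1/(1 − MPC) = 1/(1 − 0.57) = 1/0.43 ≈ 2.326.
ΔG contributes k·ΔG = (+$400 billion) / 0.43 ≈ +$930.2 billion.
ΔT of −$129 billion changes first-round spending by −c·ΔT = +$73.53 billion, contributing k·(−c·ΔT) = (+$73.53 billion) / 0.43 = +$171 billion.
Net ΔY = k(ΔG − c·ΔT) = (+$473.53 billion) / 0.43 ≈ +$1,101.2 billion.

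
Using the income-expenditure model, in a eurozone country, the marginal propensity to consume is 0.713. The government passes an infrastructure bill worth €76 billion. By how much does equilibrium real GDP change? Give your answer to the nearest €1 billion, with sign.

+€265 billion

Expenditure multiplier = 1/(1 − MPC) = 1/(1 − 0.713) = 1/0.287 ≈ 3.484.
ΔY = k × ΔG = (+€76 billion) / 0.287 ≈ +€265 billion.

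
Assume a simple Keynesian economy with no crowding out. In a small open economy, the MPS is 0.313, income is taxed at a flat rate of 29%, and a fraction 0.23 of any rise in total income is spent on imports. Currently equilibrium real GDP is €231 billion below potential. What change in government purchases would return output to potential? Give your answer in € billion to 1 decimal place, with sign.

+€171.5 billion

MPC = 1 − MPS = 1 − 0.313 = 0.687.
Spending multiplier = 1/(1 − c(1−t) + m) = 1/(1 − 0.687×0.71 + 0.23) = 1/0.74223 ≈ 1.347.
Need ΔY = +€231 billion, so ΔG = ΔY/k = (+€231 billion) × 0.74223 ≈ +€171.5 billion.
The government should increase government purchases by €171.5 billion.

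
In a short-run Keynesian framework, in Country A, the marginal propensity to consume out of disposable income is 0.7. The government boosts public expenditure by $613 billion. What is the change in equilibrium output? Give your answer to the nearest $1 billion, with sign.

Government-spending multiplier = 1/(1 − MPC) = 1/(1 − 0.7) = 1/0.3 ≈ 3.333.
ΔY = k × ΔG = (+$613 billion) / 0.3 ≈ +$2,043 billion.

+$2,043 billion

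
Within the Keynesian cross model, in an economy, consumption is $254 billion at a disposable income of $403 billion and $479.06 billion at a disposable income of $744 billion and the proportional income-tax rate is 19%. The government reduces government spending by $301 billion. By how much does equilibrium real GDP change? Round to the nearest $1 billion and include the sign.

MPC = ΔC/ΔYd = (479.06 − 254)/(744 − 403) = 225.06/341 = 0.66.
Spending multiplier = 1/(1 − c(1−t)) = 1/(1 − 0.66×0.81) = 1/0.4654 ≈ 2.149.
ΔY = k × ΔG = (−$301 billion) / 0.4654 ≈ −$647 billion.

−$647 billion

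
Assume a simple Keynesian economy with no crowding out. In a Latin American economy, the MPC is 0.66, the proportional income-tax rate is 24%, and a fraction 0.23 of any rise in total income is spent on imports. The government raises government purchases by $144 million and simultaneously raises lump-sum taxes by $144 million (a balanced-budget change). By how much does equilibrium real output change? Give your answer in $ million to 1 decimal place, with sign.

+$67.2 million

Expenditure multiplier = 1/(1 − c(1−t) + m) = 1/(1 − 0.66×0.76 + 0.23) = 1/0.7284 ≈ 1.373.
ΔG contributes k·ΔG = (+$144 million) / 0.7284 ≈ +$197.7 million.
ΔT of +$144 million changes first-round spending by −c·ΔT = −$95.04 million, contributing k·(−c·ΔT) = (−$95.04 million) / 0.7284 ≈ −$130.5 million.
Net ΔY = k(ΔG − c·ΔT) = (+$48.96 million) / 0.7284 ≈ +$67.2 million.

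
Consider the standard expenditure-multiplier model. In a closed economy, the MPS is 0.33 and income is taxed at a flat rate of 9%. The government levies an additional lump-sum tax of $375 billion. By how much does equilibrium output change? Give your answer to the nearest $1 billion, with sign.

−$644 billion

MPC = 1 − MPS = 1 − 0.33 = 0.67.
A lump-sum tax change of +$375 billion shifts disposable income by −$375 billion; first-round consumption changes by −c × ΔT = −0.67 × (+$375 billion) = −$251.25 billion.
Expenditure multiplier = 1/(1 − c(1−t)) = 1/(1 − 0.67×0.91) = 1/0.3903 ≈ 2.562.
The tax multiplier is −c × k ≈ −1.717, so ΔY = k × (−c·ΔT) = (−$251.25 billion) / 0.3903 ≈ −$644 billion.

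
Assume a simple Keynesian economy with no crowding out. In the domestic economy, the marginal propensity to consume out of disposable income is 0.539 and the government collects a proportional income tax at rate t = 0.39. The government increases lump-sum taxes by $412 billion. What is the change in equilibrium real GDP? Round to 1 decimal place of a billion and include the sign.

−$330.8 billion

A lump-sum tax change of +$412 billion shifts disposable income by −$412 billion; first-round consumption changes by −c × ΔT = −0.539 × (+$412 billion) = −$222.068 billion.
Expenditure multiplier = 1/(1 − c(1−t)) = 1/(1 − 0.539×0.61) = 1/0.67121 ≈ 1.49.
The tax multiplier is −c × k ≈ −0.803, so ΔY = k × (−c·ΔT) = (−$222.068 billion) / 0.67121 ≈ −$330.8 billion.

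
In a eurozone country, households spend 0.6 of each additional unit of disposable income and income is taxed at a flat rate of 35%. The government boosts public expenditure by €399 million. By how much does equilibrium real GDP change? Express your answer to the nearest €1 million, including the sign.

+€654 million

Spending multiplier = 1/(1 − c(1−t)) = 1/(1 − 0.6×0.65) = 1/0.61 ≈ 1.639.
ΔY = k × ΔG = (+€399 million) / 0.61 ≈ +€654 million.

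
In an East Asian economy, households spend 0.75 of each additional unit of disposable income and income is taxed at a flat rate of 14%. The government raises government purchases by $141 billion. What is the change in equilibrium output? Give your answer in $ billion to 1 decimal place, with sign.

Government-spending multiplier = 1/(1 − c(1−t)) = 1/(1 − 0.75×0.86) = 1/0.355 ≈ 2.817.
ΔY = k × ΔG = (+$141 billion) / 0.355 ≈ +$397.2 billion.

+$397.2 billion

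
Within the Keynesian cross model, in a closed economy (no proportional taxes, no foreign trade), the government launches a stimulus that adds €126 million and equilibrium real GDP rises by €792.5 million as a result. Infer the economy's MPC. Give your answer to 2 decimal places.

Implied spending multiplier k = ΔY/ΔG = 792.5/126 ≈ 6.2897.
Since k = 1/(1 − MPC), MPC = 1 − 1/k = 1 − ΔG/ΔY = 1 − 126/792.5 ≈ 0.84.

0.84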